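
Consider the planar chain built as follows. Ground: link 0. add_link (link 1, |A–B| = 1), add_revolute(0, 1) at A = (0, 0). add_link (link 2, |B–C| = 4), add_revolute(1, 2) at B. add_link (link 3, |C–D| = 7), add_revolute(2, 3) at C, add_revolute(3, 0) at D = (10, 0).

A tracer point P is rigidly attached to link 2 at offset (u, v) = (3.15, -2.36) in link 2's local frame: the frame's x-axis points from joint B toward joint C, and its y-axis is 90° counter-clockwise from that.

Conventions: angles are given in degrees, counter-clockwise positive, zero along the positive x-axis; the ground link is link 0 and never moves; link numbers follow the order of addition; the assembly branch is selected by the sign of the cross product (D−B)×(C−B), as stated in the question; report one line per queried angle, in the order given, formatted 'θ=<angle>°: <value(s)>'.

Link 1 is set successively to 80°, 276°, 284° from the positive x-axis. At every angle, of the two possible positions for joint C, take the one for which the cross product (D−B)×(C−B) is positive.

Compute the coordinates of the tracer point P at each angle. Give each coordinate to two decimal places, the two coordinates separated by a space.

A=(0,0), D=(10.00,0)
θ=80°: B = A + 1.00·(cos80°, sin80°) = (0.1736, 0.9848)
θ=80°: |BD| = 9.8756
θ=80°: circle(B,4.00) ∩ circle(D,7.00): a=3.2670, h=2.3080
θ=80°:   candidates: C₊=(3.6545,2.9555) cross=22.792; C₋=(3.1942,-1.6374) cross=-22.792
θ=80°:   branch + wants cross > 0 → take C=(3.6545,2.9555) (cross=22.792)
θ=80°: ex = (C−B)/|BC| = (0.8702,0.4927); ey = (-0.4927,0.8702)
θ=80°: P = B + 3.15·ex + -2.36·ey = (4.0775,0.4830)
θ=276°: B = A + 1.00·(cos276°, sin276°) = (0.1045, -0.9945)
θ=276°: |BD| = 9.9453
θ=276°: circle(B,4.00) ∩ circle(D,7.00): a=3.3136, h=2.2406
θ=276°:   candidates: C₊=(3.1775,1.5662) cross=22.283; C₋=(3.6256,-2.8925) cross=-22.283
θ=276°:   branch + wants cross > 0 → take C=(3.1775,1.5662) (cross=22.283)
θ=276°: ex = (C−B)/|BC| = (0.7682,0.6402); ey = (-0.6402,0.7682)
θ=276°: P = B + 3.15·ex + -2.36·ey = (4.0353,-0.7910)
θ=284°: B = A + 1.00·(cos284°, sin284°) = (0.2419, -0.9703)
θ=284°: |BD| = 9.8062
θ=284°: circle(B,4.00) ∩ circle(D,7.00): a=3.2205, h=2.3724
θ=284°:   candidates: C₊=(3.2119,1.7092) cross=23.265; C₋=(3.6814,-3.0124) cross=-23.265
θ=284°:   branch + wants cross > 0 → take C=(3.2119,1.7092) (cross=23.265)
θ=284°: ex = (C−B)/|BC| = (0.7425,0.6699); ey = (-0.6699,0.7425)
θ=284°: P = B + 3.15·ex + -2.36·ey = (4.1616,-0.6125)

θ=80°: 4.08 0.48
θ=276°: 4.04 -0.79
θ=284°: 4.16 -0.61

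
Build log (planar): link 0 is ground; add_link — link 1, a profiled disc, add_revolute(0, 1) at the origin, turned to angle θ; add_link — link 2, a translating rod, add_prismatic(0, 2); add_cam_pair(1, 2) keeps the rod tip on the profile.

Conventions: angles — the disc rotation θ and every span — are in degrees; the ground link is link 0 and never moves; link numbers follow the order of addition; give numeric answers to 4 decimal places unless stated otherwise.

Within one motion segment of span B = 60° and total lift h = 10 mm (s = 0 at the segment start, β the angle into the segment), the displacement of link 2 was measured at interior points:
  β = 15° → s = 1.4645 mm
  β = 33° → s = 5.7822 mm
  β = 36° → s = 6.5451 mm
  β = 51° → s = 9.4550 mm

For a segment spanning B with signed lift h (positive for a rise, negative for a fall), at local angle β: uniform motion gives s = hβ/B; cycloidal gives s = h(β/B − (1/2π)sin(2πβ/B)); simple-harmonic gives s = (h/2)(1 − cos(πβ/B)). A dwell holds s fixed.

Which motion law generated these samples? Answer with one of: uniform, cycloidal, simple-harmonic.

candidates at β/B = r: uniform s = h·r (linear in β); cycloidal s = h·(r − sin(2πr)/(2π)); simple-harmonic s = (h/2)(1 − cos(πr))
β=15°: printed 1.4645 | uniform 2.5000, cycloidal 0.9085, simple-harmonic 1.4645
β=33°: printed 5.7822 | uniform 5.5000, cycloidal 5.9918, simple-harmonic 5.7822
β=36°: printed 6.5451 | uniform 6.0000, cycloidal 6.9355, simple-harmonic 6.5451
β=51°: printed 9.4550 | uniform 8.5000, cycloidal 9.7876, simple-harmonic 9.4550
only one law matches every sample → simple-harmonic

simple-harmonic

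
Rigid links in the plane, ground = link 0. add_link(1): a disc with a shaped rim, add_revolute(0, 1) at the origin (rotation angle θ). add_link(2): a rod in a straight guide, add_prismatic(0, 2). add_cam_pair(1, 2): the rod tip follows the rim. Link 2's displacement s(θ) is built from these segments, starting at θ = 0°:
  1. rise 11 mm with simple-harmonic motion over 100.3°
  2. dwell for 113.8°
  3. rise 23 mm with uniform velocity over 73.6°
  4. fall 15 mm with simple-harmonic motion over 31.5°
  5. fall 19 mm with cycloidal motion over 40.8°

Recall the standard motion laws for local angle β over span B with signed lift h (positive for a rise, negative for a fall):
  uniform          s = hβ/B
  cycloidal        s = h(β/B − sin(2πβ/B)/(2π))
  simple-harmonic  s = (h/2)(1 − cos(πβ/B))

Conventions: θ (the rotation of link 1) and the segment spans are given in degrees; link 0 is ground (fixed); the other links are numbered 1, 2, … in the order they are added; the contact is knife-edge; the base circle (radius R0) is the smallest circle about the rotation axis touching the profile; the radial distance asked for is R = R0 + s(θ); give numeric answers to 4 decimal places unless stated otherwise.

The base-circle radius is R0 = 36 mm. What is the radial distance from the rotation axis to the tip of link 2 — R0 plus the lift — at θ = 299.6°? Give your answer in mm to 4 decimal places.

segment 1 (0° to 100.3°, simple-harmonic, h = 11) is passed completely: s = 0.0000 + (11) = 11.0000
segment 2 (100.3° to 214.1°, dwell): s unchanged at 11.0000
segment 3 (214.1° to 287.7°, uniform, h = 23) is passed completely: s = 11.0000 + (23) = 34.0000
θ = 299.6° falls in segment 4 (287.7° to 319.2°, simple-harmonic, h = -15): β = 299.6 − 287.7 = 11.9°, B = 31.5°; Δs = -15/2·(1 − cos(π·0.3778)) = -4.6905; s = 34.0000 − 4.6905 = 29.3095
R = R0 + s = 36 + 29.3095 = 65.3095

65.3095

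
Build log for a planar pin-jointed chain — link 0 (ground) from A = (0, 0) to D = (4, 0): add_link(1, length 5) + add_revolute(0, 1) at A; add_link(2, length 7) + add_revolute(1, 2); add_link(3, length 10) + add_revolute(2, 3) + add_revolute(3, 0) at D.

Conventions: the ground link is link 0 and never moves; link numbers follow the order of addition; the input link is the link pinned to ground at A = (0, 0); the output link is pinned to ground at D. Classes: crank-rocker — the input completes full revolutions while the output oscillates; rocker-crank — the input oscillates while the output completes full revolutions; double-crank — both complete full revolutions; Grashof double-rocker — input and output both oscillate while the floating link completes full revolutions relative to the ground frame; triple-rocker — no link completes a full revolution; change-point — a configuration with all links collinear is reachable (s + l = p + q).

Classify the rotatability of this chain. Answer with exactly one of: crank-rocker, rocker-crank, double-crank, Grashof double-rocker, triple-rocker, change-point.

lengths: ground=4, input=5, coupler=7, output=10
sorted: s=4 (shortest), l=10 (longest), p+q=12
s + l = 14 vs p + q = 12
s + l > p + q → non-Grashof → no link fully rotates → triple-rocker

triple-rocker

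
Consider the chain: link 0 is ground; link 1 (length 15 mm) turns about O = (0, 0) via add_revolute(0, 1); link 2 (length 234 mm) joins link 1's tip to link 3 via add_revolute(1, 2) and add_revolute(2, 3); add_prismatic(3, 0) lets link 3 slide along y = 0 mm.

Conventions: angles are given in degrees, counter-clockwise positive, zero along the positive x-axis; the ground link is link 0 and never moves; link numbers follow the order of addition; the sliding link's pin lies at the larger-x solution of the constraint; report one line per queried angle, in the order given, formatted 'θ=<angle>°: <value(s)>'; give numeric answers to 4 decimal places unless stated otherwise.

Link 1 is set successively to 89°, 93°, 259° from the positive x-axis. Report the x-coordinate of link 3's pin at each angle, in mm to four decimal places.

geometry: r = 15 mm, L = 234 mm, e = 0 mm
θ=89°: crank pin P = (r cos θ, r sin θ) = (0.261786, 14.997715)
θ=89°: h = r sin θ − e = 14.997715 − 0 = 14.997715
θ=89°: x = r cos θ + √(L² − h²) = 0.261786 + 233.518883 = 233.780669
θ=93°: crank pin P = (r cos θ, r sin θ) = (-0.785039, 14.979443)
θ=93°: h = r sin θ − e = 14.979443 − 0 = 14.979443
θ=93°: x = r cos θ + √(L² − h²) = -0.785039 + 233.520055 = 232.735016
θ=259°: crank pin P = (r cos θ, r sin θ) = (-2.862135, -14.724408)
θ=259°: h = r sin θ − e = -14.724408 − 0 = -14.724408
θ=259°: x = r cos θ + √(L² − h²) = -2.862135 + 233.536275 = 230.674140

θ=89°: 233.7807
θ=93°: 232.7350
θ=259°: 230.6741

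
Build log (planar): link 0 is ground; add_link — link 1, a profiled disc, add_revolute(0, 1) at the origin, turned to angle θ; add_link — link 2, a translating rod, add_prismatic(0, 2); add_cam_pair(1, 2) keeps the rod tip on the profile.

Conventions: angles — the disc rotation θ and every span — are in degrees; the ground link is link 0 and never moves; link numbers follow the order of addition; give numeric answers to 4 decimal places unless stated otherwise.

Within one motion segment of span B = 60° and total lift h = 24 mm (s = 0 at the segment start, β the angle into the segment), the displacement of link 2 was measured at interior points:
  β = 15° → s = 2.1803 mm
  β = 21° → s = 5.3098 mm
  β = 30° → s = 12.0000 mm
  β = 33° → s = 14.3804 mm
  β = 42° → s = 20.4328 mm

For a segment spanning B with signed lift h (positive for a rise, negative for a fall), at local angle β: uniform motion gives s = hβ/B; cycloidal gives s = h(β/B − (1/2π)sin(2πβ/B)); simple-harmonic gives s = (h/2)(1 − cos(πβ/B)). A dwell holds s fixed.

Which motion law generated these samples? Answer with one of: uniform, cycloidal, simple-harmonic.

candidates at β/B = r: uniform s = h·r (linear in β); cycloidal s = h·(r − sin(2πr)/(2π)); simple-harmonic s = (h/2)(1 − cos(πr))
β=15°: printed 2.1803 | uniform 6.0000, cycloidal 2.1803, simple-harmonic 3.5147
β=21°: printed 5.3098 | uniform 8.4000, cycloidal 5.3098, simple-harmonic 6.5521
β=30°: printed 12.0000 | uniform 12.0000, cycloidal 12.0000, simple-harmonic 12.0000
β=33°: printed 14.3804 | uniform 13.2000, cycloidal 14.3804, simple-harmonic 13.8772
β=42°: printed 20.4328 | uniform 16.8000, cycloidal 20.4328, simple-harmonic 19.0534
only one law matches every sample → cycloidal

cycloidal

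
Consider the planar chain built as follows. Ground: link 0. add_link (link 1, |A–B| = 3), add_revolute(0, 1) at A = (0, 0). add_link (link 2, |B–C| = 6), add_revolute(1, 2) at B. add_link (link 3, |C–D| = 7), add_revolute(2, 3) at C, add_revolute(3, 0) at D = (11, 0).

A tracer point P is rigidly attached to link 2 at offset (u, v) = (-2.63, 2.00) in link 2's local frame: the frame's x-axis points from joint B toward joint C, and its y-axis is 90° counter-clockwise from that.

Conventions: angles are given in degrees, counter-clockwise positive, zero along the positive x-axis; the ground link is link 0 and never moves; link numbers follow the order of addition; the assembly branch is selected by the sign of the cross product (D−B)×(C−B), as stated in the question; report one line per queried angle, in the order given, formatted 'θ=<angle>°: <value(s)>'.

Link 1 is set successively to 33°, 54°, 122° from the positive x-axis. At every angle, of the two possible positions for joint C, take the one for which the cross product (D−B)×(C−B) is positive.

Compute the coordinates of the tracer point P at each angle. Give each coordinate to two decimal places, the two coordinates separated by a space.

A=(0,0), D=(11.00,0)
θ=33°: B = A + 3.00·(cos33°, sin33°) = (2.5160, 1.6339)
θ=33°: |BD| = 8.6399
θ=33°: circle(B,6.00) ∩ circle(D,7.00): a=3.5676, h=4.8241
θ=33°:   candidates: C₊=(6.9316,5.6963) cross=41.680; C₋=(5.1070,-3.7778) cross=-41.680
θ=33°:   branch + wants cross > 0 → take C=(6.9316,5.6963) (cross=41.680)
θ=33°: ex = (C−B)/|BC| = (0.7359,0.6771); ey = (-0.6771,0.7359)
θ=33°: P = B + -2.63·ex + 2.00·ey = (-0.7736,1.3251)
θ=54°: B = A + 3.00·(cos54°, sin54°) = (1.7634, 2.4271)
θ=54°: |BD| = 9.5502
θ=54°: circle(B,6.00) ∩ circle(D,7.00): a=4.0945, h=4.3858
θ=54°:   candidates: C₊=(6.8380,5.6283) cross=41.885; C₋=(4.6088,-2.8553) cross=-41.885
θ=54°:   branch + wants cross > 0 → take C=(6.8380,5.6283) (cross=41.885)
θ=54°: ex = (C−B)/|BC| = (0.8458,0.5335); ey = (-0.5335,0.8458)
θ=54°: P = B + -2.63·ex + 2.00·ey = (-1.5281,2.7154)
θ=122°: B = A + 3.00·(cos122°, sin122°) = (-1.5898, 2.5441)
θ=122°: |BD| = 12.8442
θ=122°: circle(B,6.00) ∩ circle(D,7.00): a=5.9161, h=1.0001
θ=122°:   candidates: C₊=(4.4072,2.3526) cross=12.846; C₋=(4.0110,0.3920) cross=-12.846
θ=122°:   branch + wants cross > 0 → take C=(4.4072,2.3526) (cross=12.846)
θ=122°: ex = (C−B)/|BC| = (0.9995,-0.0319); ey = (0.0319,0.9995)
θ=122°: P = B + -2.63·ex + 2.00·ey = (-4.1546,4.6271)

θ=33°: -0.77 1.33
θ=54°: -1.53 2.72
θ=122°: -4.15 4.63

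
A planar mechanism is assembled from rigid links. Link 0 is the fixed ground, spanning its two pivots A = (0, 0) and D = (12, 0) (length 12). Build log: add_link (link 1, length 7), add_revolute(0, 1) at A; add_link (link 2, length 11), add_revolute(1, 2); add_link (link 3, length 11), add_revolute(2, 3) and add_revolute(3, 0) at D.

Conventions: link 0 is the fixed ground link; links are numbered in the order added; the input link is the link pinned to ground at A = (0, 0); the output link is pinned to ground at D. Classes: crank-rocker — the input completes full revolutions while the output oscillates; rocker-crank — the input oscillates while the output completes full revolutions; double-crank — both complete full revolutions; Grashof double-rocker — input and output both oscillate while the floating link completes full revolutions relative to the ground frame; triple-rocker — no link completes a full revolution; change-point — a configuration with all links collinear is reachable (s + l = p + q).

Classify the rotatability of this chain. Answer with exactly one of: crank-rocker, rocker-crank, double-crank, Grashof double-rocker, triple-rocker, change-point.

lengths: ground=12, input=7, coupler=11, output=11
sorted: s=7 (shortest), l=12 (longest), p+q=22
s + l = 19 vs p + q = 22
s + l < p + q (Grashof) with shortest = input link → crank-rocker

crank-rocker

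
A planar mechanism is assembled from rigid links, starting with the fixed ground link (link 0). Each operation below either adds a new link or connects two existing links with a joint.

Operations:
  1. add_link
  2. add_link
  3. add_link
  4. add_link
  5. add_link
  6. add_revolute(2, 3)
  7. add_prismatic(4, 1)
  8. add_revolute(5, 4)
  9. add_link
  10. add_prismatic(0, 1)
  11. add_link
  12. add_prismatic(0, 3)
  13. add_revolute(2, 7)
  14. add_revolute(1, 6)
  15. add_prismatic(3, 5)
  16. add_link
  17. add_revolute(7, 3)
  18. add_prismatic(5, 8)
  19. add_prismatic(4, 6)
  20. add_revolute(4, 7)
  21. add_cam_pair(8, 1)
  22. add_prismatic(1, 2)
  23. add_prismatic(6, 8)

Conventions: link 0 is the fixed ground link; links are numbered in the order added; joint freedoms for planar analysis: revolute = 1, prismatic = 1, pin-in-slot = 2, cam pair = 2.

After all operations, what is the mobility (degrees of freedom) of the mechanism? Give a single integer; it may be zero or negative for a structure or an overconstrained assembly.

link 0 = ground. State L|J1|J2 = 1|0|0
+link1  2|0|0
+link2  3|0|0
+link3  4|0|0
+link4  5|0|0
+link5  6|0|0
R(2,3) f=1→J1  6|1|0
P(4,1) f=1→J1  6|2|0
R(5,4) f=1→J1  6|3|0
+link6  7|3|0
P(0,1) f=1→J1  7|4|0
+link7  8|4|0
P(0,3) f=1→J1  8|5|0
R(2,7) f=1→J1  8|6|0
R(1,6) f=1→J1  8|7|0
P(3,5) f=1→J1  8|8|0
+link8  9|8|0
R(7,3) f=1→J1  9|9|0
P(5,8) f=1→J1  9|10|0
P(4,6) f=1→J1  9|11|0
R(4,7) f=1→J1  9|12|0
C(8,1) f=2→J2  9|12|1
P(1,2) f=1→J1  9|13|1
P(6,8) f=1→J1  9|14|1
M = 3(9−1)−2·14−1 = 24−28−1 = -5

M = -5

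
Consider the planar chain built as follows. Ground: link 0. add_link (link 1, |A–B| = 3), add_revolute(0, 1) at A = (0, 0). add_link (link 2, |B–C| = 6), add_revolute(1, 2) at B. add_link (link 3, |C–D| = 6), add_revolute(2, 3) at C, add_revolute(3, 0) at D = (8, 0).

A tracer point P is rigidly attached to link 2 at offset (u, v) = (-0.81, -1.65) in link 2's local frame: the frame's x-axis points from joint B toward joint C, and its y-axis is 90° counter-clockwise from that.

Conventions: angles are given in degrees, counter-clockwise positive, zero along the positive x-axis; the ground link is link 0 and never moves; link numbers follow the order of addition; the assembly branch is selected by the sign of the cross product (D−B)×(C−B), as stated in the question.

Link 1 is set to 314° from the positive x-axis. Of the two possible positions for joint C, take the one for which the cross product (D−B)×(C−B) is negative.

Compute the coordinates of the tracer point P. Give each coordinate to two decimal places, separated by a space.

A=(0,0), D=(8.00,0)
B = A + 3.00·(cos314°, sin314°) = (2.0840, -2.1580)
|BD| = 6.2973
circle(B,6.00) ∩ circle(D,6.00): a=3.1487, h=5.1074
  candidates: C₊=(3.2917,3.7192) cross=32.163; C₋=(6.7922,-5.8772) cross=-32.163
  branch - wants cross < 0 → take C=(6.7922,-5.8772) (cross=-32.163)
ex = (C−B)/|BC| = (0.7847,-0.6199); ey = (0.6199,0.7847)
P = B + -0.81·ex + -1.65·ey = (0.4256,-2.9507)

0.43 -2.95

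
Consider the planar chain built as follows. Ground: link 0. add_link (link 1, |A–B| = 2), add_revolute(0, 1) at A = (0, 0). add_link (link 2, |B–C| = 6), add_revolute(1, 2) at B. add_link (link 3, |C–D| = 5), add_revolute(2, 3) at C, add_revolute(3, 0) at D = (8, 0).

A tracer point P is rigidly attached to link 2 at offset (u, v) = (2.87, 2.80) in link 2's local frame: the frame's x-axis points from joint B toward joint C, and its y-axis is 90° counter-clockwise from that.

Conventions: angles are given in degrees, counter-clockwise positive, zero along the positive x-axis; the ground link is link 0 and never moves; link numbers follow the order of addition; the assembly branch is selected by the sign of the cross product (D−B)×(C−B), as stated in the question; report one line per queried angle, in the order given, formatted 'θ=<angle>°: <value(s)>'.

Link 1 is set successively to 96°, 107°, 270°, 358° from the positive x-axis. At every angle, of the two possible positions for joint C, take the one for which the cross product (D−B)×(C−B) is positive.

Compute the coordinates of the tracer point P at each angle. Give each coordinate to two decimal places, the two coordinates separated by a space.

A=(0,0), D=(8.00,0)
θ=96°: B = A + 2.00·(cos96°, sin96°) = (-0.2091, 1.9890)
θ=96°: |BD| = 8.4466
θ=96°: circle(B,6.00) ∩ circle(D,5.00): a=4.8744, h=3.4985
θ=96°:   candidates: C₊=(5.3522,4.2413) cross=29.551; C₋=(3.7045,-2.5590) cross=-29.551
θ=96°:   branch + wants cross > 0 → take C=(5.3522,4.2413) (cross=29.551)
θ=96°: ex = (C−B)/|BC| = (0.9269,0.3754); ey = (-0.3754,0.9269)
θ=96°: P = B + 2.87·ex + 2.80·ey = (1.4000,5.6616)
θ=107°: B = A + 2.00·(cos107°, sin107°) = (-0.5847, 1.9126)
θ=107°: |BD| = 8.7952
θ=107°: circle(B,6.00) ∩ circle(D,5.00): a=5.0229, h=3.2818
θ=107°:   candidates: C₊=(5.0317,4.0235) cross=28.864; C₋=(3.6044,-2.3829) cross=-28.864
θ=107°:   branch + wants cross > 0 → take C=(5.0317,4.0235) (cross=28.864)
θ=107°: ex = (C−B)/|BC| = (0.9361,0.3518); ey = (-0.3518,0.9361)
θ=107°: P = B + 2.87·ex + 2.80·ey = (1.1167,5.5433)
θ=270°: B = A + 2.00·(cos270°, sin270°) = (-0.0000, -2.0000)
θ=270°: |BD| = 8.2462
θ=270°: circle(B,6.00) ∩ circle(D,5.00): a=4.7901, h=3.6132
θ=270°:   candidates: C₊=(3.7707,2.6671) cross=29.795; C₋=(5.5234,-4.3435) cross=-29.795
θ=270°:   branch + wants cross > 0 → take C=(3.7707,2.6671) (cross=29.795)
θ=270°: ex = (C−B)/|BC| = (0.6285,0.7778); ey = (-0.7778,0.6285)
θ=270°: P = B + 2.87·ex + 2.80·ey = (-0.3743,1.9921)
θ=358°: B = A + 2.00·(cos358°, sin358°) = (1.9988, -0.0698)
θ=358°: |BD| = 6.0016
θ=358°: circle(B,6.00) ∩ circle(D,5.00): a=3.9172, h=4.5448
θ=358°:   candidates: C₊=(5.8629,4.5203) cross=27.276; C₋=(5.9686,-4.5687) cross=-27.276
θ=358°:   branch + wants cross > 0 → take C=(5.8629,4.5203) (cross=27.276)
θ=358°: ex = (C−B)/|BC| = (0.6440,0.7650); ey = (-0.7650,0.6440)
θ=358°: P = B + 2.87·ex + 2.80·ey = (1.7051,3.9290)

θ=96°: 1.40 5.66
θ=107°: 1.12 5.54
θ=270°: -0.37 1.99
θ=358°: 1.71 3.93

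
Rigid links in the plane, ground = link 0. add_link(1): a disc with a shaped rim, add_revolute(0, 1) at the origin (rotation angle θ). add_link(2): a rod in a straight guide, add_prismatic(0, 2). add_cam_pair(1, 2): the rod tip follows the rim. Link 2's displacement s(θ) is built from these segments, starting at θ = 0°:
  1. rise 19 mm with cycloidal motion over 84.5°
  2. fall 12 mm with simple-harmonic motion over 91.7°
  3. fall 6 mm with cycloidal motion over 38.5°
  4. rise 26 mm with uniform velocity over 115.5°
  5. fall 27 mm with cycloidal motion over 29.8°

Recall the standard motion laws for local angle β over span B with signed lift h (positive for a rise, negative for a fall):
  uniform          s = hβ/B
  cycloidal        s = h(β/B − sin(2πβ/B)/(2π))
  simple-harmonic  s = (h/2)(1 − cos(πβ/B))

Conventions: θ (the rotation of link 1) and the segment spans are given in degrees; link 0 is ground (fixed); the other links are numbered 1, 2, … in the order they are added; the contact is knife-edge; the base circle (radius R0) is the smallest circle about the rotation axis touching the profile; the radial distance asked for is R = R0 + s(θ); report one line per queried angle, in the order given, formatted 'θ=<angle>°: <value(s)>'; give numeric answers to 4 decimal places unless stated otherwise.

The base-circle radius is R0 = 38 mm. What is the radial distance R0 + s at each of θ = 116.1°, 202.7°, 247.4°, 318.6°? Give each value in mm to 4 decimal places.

segment 1 (0° to 84.5°, cycloidal, h = 19) is passed completely: s = 0.0000 + (19) = 19.0000
θ = 116.1° falls in segment 2 (84.5° to 176.2°, simple-harmonic, h = -12): β = 116.1 − 84.5 = 31.6°, B = 91.7°; Δs = -12/2·(1 − cos(π·0.3446)) = -3.1858; s = 19.0000 − 3.1858 = 15.8142
segment 2 (84.5° to 176.2°, simple-harmonic, h = -12) is passed completely: s = 19.0000 + (-12) = 7.0000
θ = 202.7° falls in segment 3 (176.2° to 214.7°, cycloidal, h = -6): β = 202.7 − 176.2 = 26.5°, B = 38.5°; Δs = -6·(0.6883 − sin(2π·0.6883)/(2π)) = -5.0140; s = 7.0000 − 5.0140 = 1.9860
segment 3 (176.2° to 214.7°, cycloidal, h = -6) is passed completely: s = 7.0000 + (-6) = 1.0000
θ = 247.4° falls in segment 4 (214.7° to 330.2°, uniform, h = 26): β = 247.4 − 214.7 = 32.7°, B = 115.5°; Δs = 26·32.7/115.5 = 7.3610; s = 1.0000 + 7.3610 = 8.3610
θ = 318.6° falls in segment 4 (214.7° to 330.2°, uniform, h = 26): β = 318.6 − 214.7 = 103.9°, B = 115.5°; Δs = 26·103.9/115.5 = 23.3887; s = 1.0000 + 23.3887 = 24.3887
θ=116.1°: R = R0 + s = 38 + 15.8142 = 53.8142
θ=202.7°: R = R0 + s = 38 + 1.9860 = 39.9860
θ=247.4°: R = R0 + s = 38 + 8.3610 = 46.3610
θ=318.6°: R = R0 + s = 38 + 24.3887 = 62.3887

θ=116.1°: 53.8142
θ=202.7°: 39.9860
θ=247.4°: 46.3610
θ=318.6°: 62.3887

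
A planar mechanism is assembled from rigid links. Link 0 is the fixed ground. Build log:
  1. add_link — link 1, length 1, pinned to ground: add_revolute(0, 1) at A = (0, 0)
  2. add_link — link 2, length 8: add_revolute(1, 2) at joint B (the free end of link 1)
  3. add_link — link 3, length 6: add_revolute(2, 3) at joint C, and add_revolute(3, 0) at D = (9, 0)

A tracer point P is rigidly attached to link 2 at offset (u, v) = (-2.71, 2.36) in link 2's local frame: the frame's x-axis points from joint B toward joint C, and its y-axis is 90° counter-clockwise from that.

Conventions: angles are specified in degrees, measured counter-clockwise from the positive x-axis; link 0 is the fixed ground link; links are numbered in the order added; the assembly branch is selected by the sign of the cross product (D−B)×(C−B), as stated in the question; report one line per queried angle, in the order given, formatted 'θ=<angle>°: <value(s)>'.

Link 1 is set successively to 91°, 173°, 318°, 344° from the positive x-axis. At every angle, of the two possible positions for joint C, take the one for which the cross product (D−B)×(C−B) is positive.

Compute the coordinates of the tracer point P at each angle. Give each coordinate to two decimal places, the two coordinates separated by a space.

A=(0,0), D=(9.00,0)
θ=91°: B = A + 1.00·(cos91°, sin91°) = (-0.0175, 0.9998)
θ=91°: |BD| = 9.0727
θ=91°: circle(B,8.00) ∩ circle(D,6.00): a=6.0794, h=5.2000
θ=91°:   candidates: C₊=(6.5980,5.4982) cross=47.178; C₋=(5.4519,-4.8385) cross=-47.178
θ=91°:   branch + wants cross > 0 → take C=(6.5980,5.4982) (cross=47.178)
θ=91°: ex = (C−B)/|BC| = (0.8269,0.5623); ey = (-0.5623,0.8269)
θ=91°: P = B + -2.71·ex + 2.36·ey = (-3.5855,1.4276)
θ=173°: B = A + 1.00·(cos173°, sin173°) = (-0.9925, 0.1219)
θ=173°: |BD| = 9.9933
θ=173°: circle(B,8.00) ∩ circle(D,6.00): a=6.3976, h=4.8032
θ=173°:   candidates: C₊=(5.4631,4.8467) cross=48.000; C₋=(5.3460,-4.7590) cross=-48.000
θ=173°:   branch + wants cross > 0 → take C=(5.4631,4.8467) (cross=48.000)
θ=173°: ex = (C−B)/|BC| = (0.8070,0.5906); ey = (-0.5906,0.8070)
θ=173°: P = B + -2.71·ex + 2.36·ey = (-4.5732,0.4258)
θ=318°: B = A + 1.00·(cos318°, sin318°) = (0.7431, -0.6691)
θ=318°: |BD| = 8.2839
θ=318°: circle(B,8.00) ∩ circle(D,6.00): a=5.8320, h=5.4761
θ=318°:   candidates: C₊=(6.1137,5.2602) cross=45.364; C₋=(6.9984,-5.6563) cross=-45.364
θ=318°:   branch + wants cross > 0 → take C=(6.1137,5.2602) (cross=45.364)
θ=318°: ex = (C−B)/|BC| = (0.6713,0.7412); ey = (-0.7412,0.6713)
θ=318°: P = B + -2.71·ex + 2.36·ey = (-2.8253,-1.0934)
θ=344°: B = A + 1.00·(cos344°, sin344°) = (0.9613, -0.2756)
θ=344°: |BD| = 8.0435
θ=344°: circle(B,8.00) ∩ circle(D,6.00): a=5.7623, h=5.5494
θ=344°:   candidates: C₊=(6.5300,5.4680) cross=44.637; C₋=(6.9103,-5.6243) cross=-44.637
θ=344°:   branch + wants cross > 0 → take C=(6.5300,5.4680) (cross=44.637)
θ=344°: ex = (C−B)/|BC| = (0.6961,0.7180); ey = (-0.7180,0.6961)
θ=344°: P = B + -2.71·ex + 2.36·ey = (-2.6195,-0.5785)

θ=91°: -3.59 1.43
θ=173°: -4.57 0.43
θ=318°: -2.83 -1.09
θ=344°: -2.62 -0.58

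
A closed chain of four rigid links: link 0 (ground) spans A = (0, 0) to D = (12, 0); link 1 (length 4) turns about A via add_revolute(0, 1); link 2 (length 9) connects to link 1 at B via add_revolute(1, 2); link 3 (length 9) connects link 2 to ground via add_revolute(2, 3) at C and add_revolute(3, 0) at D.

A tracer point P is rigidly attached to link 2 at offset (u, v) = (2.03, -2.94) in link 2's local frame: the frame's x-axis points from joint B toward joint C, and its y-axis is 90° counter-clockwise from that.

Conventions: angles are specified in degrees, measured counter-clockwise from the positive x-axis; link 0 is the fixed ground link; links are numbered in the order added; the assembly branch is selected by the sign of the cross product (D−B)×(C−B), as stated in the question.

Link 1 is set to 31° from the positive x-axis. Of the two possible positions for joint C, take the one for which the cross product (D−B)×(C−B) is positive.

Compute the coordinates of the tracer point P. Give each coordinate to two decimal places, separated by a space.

A=(0,0), D=(12.00,0)
B = A + 4.00·(cos31°, sin31°) = (3.4287, 2.0602)
|BD| = 8.8154
circle(B,9.00) ∩ circle(D,9.00): a=4.4077, h=7.8468
  candidates: C₊=(9.5481,8.6596) cross=69.173; C₋=(5.8806,-6.5994) cross=-69.173
  branch + wants cross > 0 → take C=(9.5481,8.6596) (cross=69.173)
ex = (C−B)/|BC| = (0.6799,0.7333); ey = (-0.7333,0.6799)
P = B + 2.03·ex + -2.94·ey = (6.9648,1.5497)

6.96 1.55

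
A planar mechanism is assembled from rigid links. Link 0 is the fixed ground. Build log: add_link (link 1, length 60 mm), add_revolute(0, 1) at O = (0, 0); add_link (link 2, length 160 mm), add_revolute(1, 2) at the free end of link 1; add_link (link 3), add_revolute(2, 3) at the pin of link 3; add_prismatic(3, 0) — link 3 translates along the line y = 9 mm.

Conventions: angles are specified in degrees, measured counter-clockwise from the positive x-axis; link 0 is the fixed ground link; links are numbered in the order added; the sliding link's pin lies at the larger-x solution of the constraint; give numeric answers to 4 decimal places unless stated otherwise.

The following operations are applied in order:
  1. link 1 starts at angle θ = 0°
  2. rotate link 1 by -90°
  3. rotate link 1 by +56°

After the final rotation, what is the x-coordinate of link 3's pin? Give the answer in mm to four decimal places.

geometry: r = 60 mm, L = 160 mm, e = 9 mm; θ starts at 0°
rotate link 1 by -90°: θ ← 0° -90° = -90°
rotate link 1 by +56°: θ ← -90° +56° = -34°
crank pin P = (r cos θ, r sin θ) = (49.742254, -33.551574)
h = r sin θ − e = -33.551574 − 9 = -42.551574
x = r cos θ + √(L² − h²) = 49.742254 + 154.238009 = 203.980264

203.9803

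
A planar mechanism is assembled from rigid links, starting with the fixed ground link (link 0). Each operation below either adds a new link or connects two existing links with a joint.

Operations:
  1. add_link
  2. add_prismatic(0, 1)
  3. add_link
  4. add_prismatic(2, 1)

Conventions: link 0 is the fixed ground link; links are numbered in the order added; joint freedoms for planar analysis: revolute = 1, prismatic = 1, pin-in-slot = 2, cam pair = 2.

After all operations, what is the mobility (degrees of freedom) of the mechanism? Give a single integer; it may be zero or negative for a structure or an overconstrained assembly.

(L,J1,J2)=(1,0,0); link0 fixed
link1: (2,0,0)
P 0-1 [J1]: (2,1,0)
link2: (3,1,0)
P 2-1 [J1]: (3,2,0)
Grübler: 3·2 − 2·2 − 0 = 2

M = 2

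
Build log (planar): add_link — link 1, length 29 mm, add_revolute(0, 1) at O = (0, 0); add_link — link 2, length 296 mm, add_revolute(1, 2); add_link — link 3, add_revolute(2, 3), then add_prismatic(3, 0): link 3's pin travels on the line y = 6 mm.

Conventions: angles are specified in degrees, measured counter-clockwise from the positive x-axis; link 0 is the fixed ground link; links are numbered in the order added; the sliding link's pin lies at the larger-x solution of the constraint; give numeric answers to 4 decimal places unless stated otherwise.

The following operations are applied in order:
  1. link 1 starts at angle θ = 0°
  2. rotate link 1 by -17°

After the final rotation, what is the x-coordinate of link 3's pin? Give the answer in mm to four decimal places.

geometry: r = 29 mm, L = 296 mm, e = 6 mm; θ starts at 0°
rotate link 1 by -17°: θ ← 0° -17° = -17°
crank pin P = (r cos θ, r sin θ) = (27.732838, -8.478779)
h = r sin θ − e = -8.478779 − 6 = -14.478779
x = r cos θ + √(L² − h²) = 27.732838 + 295.645675 = 323.378513

323.3785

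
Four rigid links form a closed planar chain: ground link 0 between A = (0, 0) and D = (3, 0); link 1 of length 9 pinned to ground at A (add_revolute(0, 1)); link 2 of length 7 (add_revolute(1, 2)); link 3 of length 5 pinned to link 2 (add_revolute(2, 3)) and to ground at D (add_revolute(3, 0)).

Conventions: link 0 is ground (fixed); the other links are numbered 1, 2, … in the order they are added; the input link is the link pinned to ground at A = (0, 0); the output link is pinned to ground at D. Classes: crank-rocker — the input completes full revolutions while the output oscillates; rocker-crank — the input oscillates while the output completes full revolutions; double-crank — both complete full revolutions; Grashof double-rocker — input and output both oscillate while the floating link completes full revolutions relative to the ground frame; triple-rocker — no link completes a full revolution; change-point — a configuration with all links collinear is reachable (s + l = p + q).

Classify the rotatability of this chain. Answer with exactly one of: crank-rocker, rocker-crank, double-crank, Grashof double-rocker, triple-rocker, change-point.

lengths: ground=3, input=9, coupler=7, output=5
sorted: s=3 (shortest), l=9 (longest), p+q=12
s + l = 12 vs p + q = 12
s + l = p + q → change-point (collinear configuration reachable)

change-point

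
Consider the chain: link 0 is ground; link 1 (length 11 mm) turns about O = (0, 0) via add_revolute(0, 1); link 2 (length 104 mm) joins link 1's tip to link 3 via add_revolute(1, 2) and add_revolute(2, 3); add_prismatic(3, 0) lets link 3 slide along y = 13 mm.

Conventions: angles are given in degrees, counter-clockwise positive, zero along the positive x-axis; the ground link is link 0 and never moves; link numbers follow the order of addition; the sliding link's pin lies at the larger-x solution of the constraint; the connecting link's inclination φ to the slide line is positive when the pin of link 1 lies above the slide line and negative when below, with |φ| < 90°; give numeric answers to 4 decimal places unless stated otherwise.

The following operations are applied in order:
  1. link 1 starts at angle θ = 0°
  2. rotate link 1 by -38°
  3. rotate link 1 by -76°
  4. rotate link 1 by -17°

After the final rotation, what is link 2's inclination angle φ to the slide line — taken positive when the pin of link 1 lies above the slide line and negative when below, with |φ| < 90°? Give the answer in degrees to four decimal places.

geometry: r = 11 mm, L = 104 mm, e = 13 mm; θ starts at 0°
rotate link 1 by -38°: θ ← 0° -38° = -38°
rotate link 1 by -76°: θ ← -38° -76° = -114°
rotate link 1 by -17°: θ ← -114° -17° = -131°
h = r sin θ − e = -8.301805 − 13 = -21.301805
sin φ = h / L = -21.301805 / 104 = -0.20482505
φ = arcsin(-0.20482505) = -11.819258°

-11.8193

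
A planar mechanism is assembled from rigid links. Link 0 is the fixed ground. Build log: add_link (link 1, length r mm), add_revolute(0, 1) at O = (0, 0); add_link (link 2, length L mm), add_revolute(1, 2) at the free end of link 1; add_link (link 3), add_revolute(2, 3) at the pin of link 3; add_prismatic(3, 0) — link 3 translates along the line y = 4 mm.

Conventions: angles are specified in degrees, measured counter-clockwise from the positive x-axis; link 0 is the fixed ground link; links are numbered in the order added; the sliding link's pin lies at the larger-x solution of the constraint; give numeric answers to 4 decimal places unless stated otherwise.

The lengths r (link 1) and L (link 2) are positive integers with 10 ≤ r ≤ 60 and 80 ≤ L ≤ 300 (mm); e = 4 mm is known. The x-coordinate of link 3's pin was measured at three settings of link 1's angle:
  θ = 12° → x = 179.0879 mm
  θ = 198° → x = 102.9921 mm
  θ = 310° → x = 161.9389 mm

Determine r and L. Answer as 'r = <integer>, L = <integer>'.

constraint per measurement: (x − r cos θ)² + (r sin θ − e)² = L²
subtracting the θ₁ and θ₂ equations cancels the r² and L² terms:
r = (x₁² − x₂²) / (2[(x₁cos θ₁ + e sin θ₁) − (x₂cos θ₂ + e sin θ₂)]) = 39.0000 → r = 39
L² = (x₁ − r cos θ₁)² + (r sin θ₁ − e)² = 19881.0043 → L = 141.0000 → L = 141
check at θ₃=310°: x = 161.9389 (printed 161.9389) ✓

r = 39, L = 141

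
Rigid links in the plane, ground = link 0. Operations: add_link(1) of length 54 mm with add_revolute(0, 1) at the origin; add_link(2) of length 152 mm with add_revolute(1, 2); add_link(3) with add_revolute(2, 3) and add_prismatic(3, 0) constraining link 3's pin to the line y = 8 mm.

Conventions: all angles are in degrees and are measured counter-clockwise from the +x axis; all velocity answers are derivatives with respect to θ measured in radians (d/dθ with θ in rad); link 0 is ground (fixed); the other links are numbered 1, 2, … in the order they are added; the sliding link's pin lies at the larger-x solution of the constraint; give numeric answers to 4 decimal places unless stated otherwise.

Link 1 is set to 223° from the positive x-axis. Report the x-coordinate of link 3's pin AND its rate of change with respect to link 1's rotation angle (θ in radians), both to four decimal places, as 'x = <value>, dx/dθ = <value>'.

geometry: r = 54 mm, L = 152 mm, e = 8 mm
crank pin P = (r cos θ, r sin θ) = (-39.493100, -36.827911)
h = r sin θ − e = -36.827911 − 8 = -44.827911
x = r cos θ + √(L² − h²) = -39.493100 + 145.239314 = 105.746214
dx/dθ = −r sin θ − h·r cos θ/√(L² − h²) (θ in radians; h = -44.827911) = 24.638421

x = 105.7462, dx/dθ = 24.6384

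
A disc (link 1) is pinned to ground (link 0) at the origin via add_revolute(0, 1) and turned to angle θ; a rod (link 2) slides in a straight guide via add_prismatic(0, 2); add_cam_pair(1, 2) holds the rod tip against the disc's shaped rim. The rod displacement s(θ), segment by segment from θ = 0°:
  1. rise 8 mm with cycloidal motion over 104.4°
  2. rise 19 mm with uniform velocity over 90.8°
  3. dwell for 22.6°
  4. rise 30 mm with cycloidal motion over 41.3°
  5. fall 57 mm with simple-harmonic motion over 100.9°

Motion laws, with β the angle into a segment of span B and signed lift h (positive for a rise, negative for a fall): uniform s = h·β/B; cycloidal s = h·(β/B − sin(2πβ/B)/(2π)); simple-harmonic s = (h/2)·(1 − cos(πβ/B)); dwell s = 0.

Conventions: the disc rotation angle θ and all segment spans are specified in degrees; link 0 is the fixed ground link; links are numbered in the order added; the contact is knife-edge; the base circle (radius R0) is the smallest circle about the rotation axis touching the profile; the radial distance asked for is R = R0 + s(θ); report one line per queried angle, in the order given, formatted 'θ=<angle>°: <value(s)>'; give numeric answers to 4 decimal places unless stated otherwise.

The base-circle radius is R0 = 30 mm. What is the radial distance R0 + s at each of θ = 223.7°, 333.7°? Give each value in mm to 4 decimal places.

segment 1 (0° to 104.4°, cycloidal, h = 8) is passed completely: s = 0.0000 + (8) = 8.0000
segment 2 (104.4° to 195.2°, uniform, h = 19) is passed completely: s = 8.0000 + (19) = 27.0000
segment 3 (195.2° to 217.8°, dwell): s unchanged at 27.0000
θ = 223.7° falls in segment 4 (217.8° to 259.1°, cycloidal, h = 30): β = 223.7 − 217.8 = 5.9°, B = 41.3°; Δs = 30·(0.1429 − sin(2π·0.1429)/(2π)) = 0.5527; s = 27.0000 + 0.5527 = 27.5527
segment 4 (217.8° to 259.1°, cycloidal, h = 30) is passed completely: s = 27.0000 + (30) = 57.0000
θ = 333.7° falls in segment 5 (259.1° to 360°, simple-harmonic, h = -57): β = 333.7 − 259.1 = 74.6°, B = 100.9°; Δs = -57/2·(1 − cos(π·0.7393)) = -47.9669; s = 57.0000 − 47.9669 = 9.0331
θ=223.7°: R = R0 + s = 30 + 27.5527 = 57.5527
θ=333.7°: R = R0 + s = 30 + 9.0331 = 39.0331

θ=223.7°: 57.5527
θ=333.7°: 39.0331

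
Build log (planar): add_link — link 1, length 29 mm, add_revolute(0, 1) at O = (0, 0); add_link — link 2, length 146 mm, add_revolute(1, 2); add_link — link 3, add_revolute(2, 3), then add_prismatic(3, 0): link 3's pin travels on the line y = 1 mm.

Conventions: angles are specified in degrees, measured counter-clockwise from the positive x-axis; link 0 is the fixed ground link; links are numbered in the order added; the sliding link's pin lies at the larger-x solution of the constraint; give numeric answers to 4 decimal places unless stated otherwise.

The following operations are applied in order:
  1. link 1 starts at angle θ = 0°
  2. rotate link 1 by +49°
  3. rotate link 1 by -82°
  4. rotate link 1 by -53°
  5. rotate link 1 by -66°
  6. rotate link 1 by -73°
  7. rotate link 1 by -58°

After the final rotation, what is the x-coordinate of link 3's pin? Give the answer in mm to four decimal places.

geometry: r = 29 mm, L = 146 mm, e = 1 mm; θ starts at 0°
rotate link 1 by +49°: θ ← 0° +49° = 49°
rotate link 1 by -82°: θ ← 49° -82° = -33°
rotate link 1 by -53°: θ ← -33° -53° = -86°
rotate link 1 by -66°: θ ← -86° -66° = -152°
rotate link 1 by -73°: θ ← -152° -73° = -225°
rotate link 1 by -58°: θ ← -225° -58° = -283°
crank pin P = (r cos θ, r sin θ) = (6.523581, 28.256732)
h = r sin θ − e = 28.256732 − 1 = 27.256732
x = r cos θ + √(L² − h²) = 6.523581 + 143.433157 = 149.956738

149.9567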